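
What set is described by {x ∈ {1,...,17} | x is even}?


Checking each candidate:
Condition: even numbers in {1,...,17}
Result = {2, 4, 6, 8, 10, 12, 14, 16}

{2, 4, 6, 8, 10, 12, 14, 16}


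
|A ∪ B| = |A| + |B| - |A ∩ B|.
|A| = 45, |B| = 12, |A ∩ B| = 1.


|A ∪ B| = |A| + |B| - |A ∩ B|
= 45 + 12 - 1
= 56

|A ∪ B| = 56


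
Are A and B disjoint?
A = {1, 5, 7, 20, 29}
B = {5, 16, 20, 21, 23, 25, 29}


Disjoint means A ∩ B = ∅.
A ∩ B = {5, 20, 29}
A ∩ B ≠ ∅, so A and B are NOT disjoint.

No, A and B are not disjoint (A ∩ B = {5, 20, 29})


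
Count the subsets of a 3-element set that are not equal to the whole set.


Total subsets = 2^n = 2^3 = 8
Proper subsets exclude the set itself: 2^n - 1
= 8 - 1
= 7

Number of proper subsets = 7


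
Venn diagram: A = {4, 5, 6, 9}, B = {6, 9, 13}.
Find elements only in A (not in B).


A = {4, 5, 6, 9}
B = {6, 9, 13}
Region: only in A (not in B)
Elements: {4, 5}

Elements only in A (not in B): {4, 5}


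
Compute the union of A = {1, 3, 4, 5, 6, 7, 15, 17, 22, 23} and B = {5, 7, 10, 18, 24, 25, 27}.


A ∪ B = all elements in A or B (or both)
A = {1, 3, 4, 5, 6, 7, 15, 17, 22, 23}
B = {5, 7, 10, 18, 24, 25, 27}
A ∪ B = {1, 3, 4, 5, 6, 7, 10, 15, 17, 18, 22, 23, 24, 25, 27}

A ∪ B = {1, 3, 4, 5, 6, 7, 10, 15, 17, 18, 22, 23, 24, 25, 27}


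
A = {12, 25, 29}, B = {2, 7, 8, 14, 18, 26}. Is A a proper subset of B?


A ⊂ B requires: A ⊆ B AND A ≠ B.
A ⊆ B? No
A ⊄ B, so A is not a proper subset.

No, A is not a proper subset of B


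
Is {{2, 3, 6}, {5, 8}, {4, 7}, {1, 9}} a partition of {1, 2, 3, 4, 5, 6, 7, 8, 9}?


A partition requires: (1) non-empty parts, (2) pairwise disjoint, (3) union = U
Parts: {2, 3, 6}, {5, 8}, {4, 7}, {1, 9}
Union of parts: {1, 2, 3, 4, 5, 6, 7, 8, 9}
U = {1, 2, 3, 4, 5, 6, 7, 8, 9}
All non-empty? True
Pairwise disjoint? True
Covers U? True

Yes, valid partition


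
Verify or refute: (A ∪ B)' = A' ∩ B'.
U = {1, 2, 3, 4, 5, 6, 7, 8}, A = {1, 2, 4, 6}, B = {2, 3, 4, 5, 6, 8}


LHS: A ∪ B = {1, 2, 3, 4, 5, 6, 8}
(A ∪ B)' = U \ (A ∪ B) = {7}
A' = {3, 5, 7, 8}, B' = {1, 7}
Claimed RHS: A' ∩ B' = {7}
Identity is VALID: LHS = RHS = {7} ✓

Identity is valid. (A ∪ B)' = A' ∩ B' = {7}


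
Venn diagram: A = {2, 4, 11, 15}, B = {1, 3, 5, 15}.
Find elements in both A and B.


A = {2, 4, 11, 15}
B = {1, 3, 5, 15}
Region: in both A and B
Elements: {15}

Elements in both A and B: {15}


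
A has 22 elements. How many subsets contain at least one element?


Total subsets = 2^n = 2^22 = 4194304
Non-empty subsets exclude the empty set: 2^n - 1
= 4194304 - 1
= 4194303

Number of non-empty subsets = 4194303


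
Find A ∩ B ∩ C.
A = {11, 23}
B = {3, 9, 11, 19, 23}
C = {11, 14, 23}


A ∩ B = {11, 23}
(A ∩ B) ∩ C = {11, 23}

A ∩ B ∩ C = {11, 23}


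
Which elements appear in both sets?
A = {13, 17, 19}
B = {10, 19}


A ∩ B = elements in both A and B
A = {13, 17, 19}
B = {10, 19}
A ∩ B = {19}

A ∩ B = {19}


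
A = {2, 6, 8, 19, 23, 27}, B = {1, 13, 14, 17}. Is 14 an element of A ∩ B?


A = {2, 6, 8, 19, 23, 27}, B = {1, 13, 14, 17}
A ∩ B = elements in both A and B
A ∩ B = ∅
Checking if 14 ∈ A ∩ B
14 is not in A ∩ B → False

14 ∉ A ∩ B


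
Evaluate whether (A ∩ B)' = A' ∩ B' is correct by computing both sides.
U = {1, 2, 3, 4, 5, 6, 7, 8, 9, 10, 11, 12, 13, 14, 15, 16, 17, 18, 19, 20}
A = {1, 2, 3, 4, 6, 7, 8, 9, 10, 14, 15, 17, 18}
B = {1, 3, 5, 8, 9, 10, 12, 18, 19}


LHS: A ∩ B = {1, 3, 8, 9, 10, 18}
(A ∩ B)' = U \ (A ∩ B) = {2, 4, 5, 6, 7, 11, 12, 13, 14, 15, 16, 17, 19, 20}
A' = {5, 11, 12, 13, 16, 19, 20}, B' = {2, 4, 6, 7, 11, 13, 14, 15, 16, 17, 20}
Claimed RHS: A' ∩ B' = {11, 13, 16, 20}
Identity is INVALID: LHS = {2, 4, 5, 6, 7, 11, 12, 13, 14, 15, 16, 17, 19, 20} but the RHS claimed here equals {11, 13, 16, 20}. The correct form is (A ∩ B)' = A' ∪ B'.

Identity is invalid: (A ∩ B)' = {2, 4, 5, 6, 7, 11, 12, 13, 14, 15, 16, 17, 19, 20} but A' ∩ B' = {11, 13, 16, 20}. The correct De Morgan law is (A ∩ B)' = A' ∪ B'.


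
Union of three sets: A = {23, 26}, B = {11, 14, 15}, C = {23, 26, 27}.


A ∪ B = {11, 14, 15, 23, 26}
(A ∪ B) ∪ C = {11, 14, 15, 23, 26, 27}

A ∪ B ∪ C = {11, 14, 15, 23, 26, 27}


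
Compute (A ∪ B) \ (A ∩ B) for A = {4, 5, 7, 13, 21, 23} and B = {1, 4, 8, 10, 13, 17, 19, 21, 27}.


A △ B = (A \ B) ∪ (B \ A) = elements in exactly one of A or B
A \ B = {5, 7, 23}
B \ A = {1, 8, 10, 17, 19, 27}
A △ B = {1, 5, 7, 8, 10, 17, 19, 23, 27}

A △ B = {1, 5, 7, 8, 10, 17, 19, 23, 27}


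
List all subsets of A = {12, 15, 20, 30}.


|A| = 4, so |P(A)| = 2^4 = 16
Enumerate subsets by cardinality (0 to 4):
∅, {12}, {15}, {20}, {30}, {12, 15}, {12, 20}, {12, 30}, {15, 20}, {15, 30}, {20, 30}, {12, 15, 20}, {12, 15, 30}, {12, 20, 30}, {15, 20, 30}, {12, 15, 20, 30}

P(A) has 16 subsets: ∅, {12}, {15}, {20}, {30}, {12, 15}, {12, 20}, {12, 30}, {15, 20}, {15, 30}, {20, 30}, {12, 15, 20}, {12, 15, 30}, {12, 20, 30}, {15, 20, 30}, {12, 15, 20, 30}


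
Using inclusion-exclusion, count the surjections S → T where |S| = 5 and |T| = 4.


n = |S| = 5, k = |T| = 4. Surjections via inclusion-exclusion:
S(n,k) = Σ(-1)^i × C(k,i) × (k-i)^n, i=0 to k
i=0: (-1)^0×C(4,0)×4^5 = 1024
i=1: (-1)^1×C(4,1)×3^5 = -972
i=2: (-1)^2×C(4,2)×2^5 = 192
i=3: (-1)^3×C(4,3)×1^5 = -4
i=4: (-1)^4×C(4,4)×0^5 = 0
Total = 240

Number of surjections = 240


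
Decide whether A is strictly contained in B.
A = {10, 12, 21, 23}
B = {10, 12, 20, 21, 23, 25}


A ⊂ B requires: A ⊆ B AND A ≠ B.
A ⊆ B? Yes
A = B? No
A ⊂ B: Yes (A is a proper subset of B)

Yes, A ⊂ B


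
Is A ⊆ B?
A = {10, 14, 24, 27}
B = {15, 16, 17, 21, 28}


A ⊆ B means every element of A is in B.
Elements in A not in B: {10, 14, 24, 27}
So A ⊄ B.

No, A ⊄ B


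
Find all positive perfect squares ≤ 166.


Checking each candidate:
Condition: positive perfect squares ≤ 166
Result = {1, 4, 9, 16, 25, 36, 49, 64, 81, 100, 121, 144}

{1, 4, 9, 16, 25, 36, 49, 64, 81, 100, 121, 144}


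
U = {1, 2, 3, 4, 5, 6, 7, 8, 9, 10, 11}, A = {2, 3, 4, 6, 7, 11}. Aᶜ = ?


Aᶜ = U \ A = elements in U but not in A
U = {1, 2, 3, 4, 5, 6, 7, 8, 9, 10, 11}
A = {2, 3, 4, 6, 7, 11}
Aᶜ = {1, 5, 8, 9, 10}

Aᶜ = {1, 5, 8, 9, 10}


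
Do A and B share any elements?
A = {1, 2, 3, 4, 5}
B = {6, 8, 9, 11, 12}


Disjoint means A ∩ B = ∅.
A ∩ B = ∅
A ∩ B = ∅, so A and B are disjoint.

No — A and B share no elements (A ∩ B = ∅), so they are disjoint


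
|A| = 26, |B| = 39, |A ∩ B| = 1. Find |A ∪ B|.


|A ∪ B| = |A| + |B| - |A ∩ B|
= 26 + 39 - 1
= 64

|A ∪ B| = 64


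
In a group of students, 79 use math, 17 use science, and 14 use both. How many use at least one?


|A ∪ B| = |A| + |B| - |A ∩ B|
= 79 + 17 - 14
= 82

|A ∪ B| = 82


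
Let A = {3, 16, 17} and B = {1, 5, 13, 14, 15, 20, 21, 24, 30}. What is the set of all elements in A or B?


A ∪ B = all elements in A or B (or both)
A = {3, 16, 17}
B = {1, 5, 13, 14, 15, 20, 21, 24, 30}
A ∪ B = {1, 3, 5, 13, 14, 15, 16, 17, 20, 21, 24, 30}

A ∪ B = {1, 3, 5, 13, 14, 15, 16, 17, 20, 21, 24, 30}


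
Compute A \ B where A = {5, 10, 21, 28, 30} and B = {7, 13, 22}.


A \ B = elements in A but not in B
A = {5, 10, 21, 28, 30}
B = {7, 13, 22}
Remove from A any elements in B
A \ B = {5, 10, 21, 28, 30}

A \ B = {5, 10, 21, 28, 30}


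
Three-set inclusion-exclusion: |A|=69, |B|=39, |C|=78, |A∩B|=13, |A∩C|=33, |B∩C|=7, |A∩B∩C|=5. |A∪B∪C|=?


|A∪B∪C| = |A|+|B|+|C| - |A∩B|-|A∩C|-|B∩C| + |A∩B∩C|
= 69+39+78 - 13-33-7 + 5
= 186 - 53 + 5
= 138

|A ∪ B ∪ C| = 138


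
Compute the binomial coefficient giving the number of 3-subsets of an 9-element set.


C(n,k) = n! / (k!(n-k)!)
C(9,3) = 9! / (3!6!)
= 84

C(9,3) = 84


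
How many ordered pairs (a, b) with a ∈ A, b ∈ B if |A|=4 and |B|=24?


|A × B| = |A| × |B|
= 4 × 24
= 96

|A × B| = 96


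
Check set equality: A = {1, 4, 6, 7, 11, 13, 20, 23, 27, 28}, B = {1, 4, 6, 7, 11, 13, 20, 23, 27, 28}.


Two sets are equal iff they have exactly the same elements.
A = {1, 4, 6, 7, 11, 13, 20, 23, 27, 28}
B = {1, 4, 6, 7, 11, 13, 20, 23, 27, 28}
Same elements → A = B

Yes, A = B


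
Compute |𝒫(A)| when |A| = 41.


Number of subsets = 2^n
= 2^41
= 2199023255552

|P(A)| = 2199023255552


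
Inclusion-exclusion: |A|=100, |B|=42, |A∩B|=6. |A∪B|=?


|A ∪ B| = |A| + |B| - |A ∩ B|
= 100 + 42 - 6
= 136

|A ∪ B| = 136


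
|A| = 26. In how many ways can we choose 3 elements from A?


C(n,k) = n! / (k!(n-k)!)
C(26,3) = 26! / (3!23!)
= 2600

C(26,3) = 2600


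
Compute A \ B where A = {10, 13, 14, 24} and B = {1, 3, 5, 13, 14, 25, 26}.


A \ B = elements in A but not in B
A = {10, 13, 14, 24}
B = {1, 3, 5, 13, 14, 25, 26}
Remove from A any elements in B
A \ B = {10, 24}

A \ B = {10, 24}


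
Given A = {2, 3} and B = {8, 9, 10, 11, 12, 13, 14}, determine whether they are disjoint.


Disjoint means A ∩ B = ∅.
A ∩ B = ∅
A ∩ B = ∅, so A and B are disjoint.

Yes, A and B are disjoint


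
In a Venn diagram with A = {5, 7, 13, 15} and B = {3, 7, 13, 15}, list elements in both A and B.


A = {5, 7, 13, 15}
B = {3, 7, 13, 15}
Region: in both A and B
Elements: {7, 13, 15}

Elements in both A and B: {7, 13, 15}


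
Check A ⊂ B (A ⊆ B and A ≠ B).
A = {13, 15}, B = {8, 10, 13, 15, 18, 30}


A ⊂ B requires: A ⊆ B AND A ≠ B.
A ⊆ B? Yes
A = B? No
A ⊂ B: Yes (A is a proper subset of B)

Yes, A ⊂ B


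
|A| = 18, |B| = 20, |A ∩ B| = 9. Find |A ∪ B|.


|A ∪ B| = |A| + |B| - |A ∩ B|
= 18 + 20 - 9
= 29

|A ∪ B| = 29


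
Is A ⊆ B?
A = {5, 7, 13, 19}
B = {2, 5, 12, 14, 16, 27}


A ⊆ B means every element of A is in B.
Elements in A not in B: {7, 13, 19}
So A ⊄ B.

No, A ⊄ B


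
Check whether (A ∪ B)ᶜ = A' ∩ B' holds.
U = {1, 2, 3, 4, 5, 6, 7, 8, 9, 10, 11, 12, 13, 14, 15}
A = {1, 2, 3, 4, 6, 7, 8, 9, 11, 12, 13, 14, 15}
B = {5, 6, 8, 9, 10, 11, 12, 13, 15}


LHS: A ∪ B = {1, 2, 3, 4, 5, 6, 7, 8, 9, 10, 11, 12, 13, 14, 15}
(A ∪ B)' = U \ (A ∪ B) = ∅
A' = {5, 10}, B' = {1, 2, 3, 4, 7, 14}
Claimed RHS: A' ∩ B' = ∅
Identity is VALID: LHS = RHS = ∅ ✓

Identity is valid. (A ∪ B)' = A' ∩ B' = ∅


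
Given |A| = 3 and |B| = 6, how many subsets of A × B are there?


A relation from A to B is any subset of A × B.
|A × B| = 3 × 6 = 18
# relations = 2^|A × B| = 2^18 = 262144

Number of relations = 262144


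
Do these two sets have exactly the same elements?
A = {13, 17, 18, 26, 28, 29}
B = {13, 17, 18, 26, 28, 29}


Two sets are equal iff they have exactly the same elements.
A = {13, 17, 18, 26, 28, 29}
B = {13, 17, 18, 26, 28, 29}
Same elements → A = B

Yes, A = B


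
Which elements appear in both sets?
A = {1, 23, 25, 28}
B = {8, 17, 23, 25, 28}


A ∩ B = elements in both A and B
A = {1, 23, 25, 28}
B = {8, 17, 23, 25, 28}
A ∩ B = {23, 25, 28}

A ∩ B = {23, 25, 28}


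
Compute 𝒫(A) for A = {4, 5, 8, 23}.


|A| = 4, so |P(A)| = 2^4 = 16
Enumerate subsets by cardinality (0 to 4):
∅, {4}, {5}, {8}, {23}, {4, 5}, {4, 8}, {4, 23}, {5, 8}, {5, 23}, {8, 23}, {4, 5, 8}, {4, 5, 23}, {4, 8, 23}, {5, 8, 23}, {4, 5, 8, 23}

P(A) has 16 subsets: ∅, {4}, {5}, {8}, {23}, {4, 5}, {4, 8}, {4, 23}, {5, 8}, {5, 23}, {8, 23}, {4, 5, 8}, {4, 5, 23}, {4, 8, 23}, {5, 8, 23}, {4, 5, 8, 23}


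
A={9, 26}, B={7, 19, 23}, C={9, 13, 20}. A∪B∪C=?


A ∪ B = {7, 9, 19, 23, 26}
(A ∪ B) ∪ C = {7, 9, 13, 19, 20, 23, 26}

A ∪ B ∪ C = {7, 9, 13, 19, 20, 23, 26}


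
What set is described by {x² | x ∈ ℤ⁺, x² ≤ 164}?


Checking each candidate:
Condition: positive perfect squares ≤ 164
Result = {1, 4, 9, 16, 25, 36, 49, 64, 81, 100, 121, 144}

{1, 4, 9, 16, 25, 36, 49, 64, 81, 100, 121, 144}


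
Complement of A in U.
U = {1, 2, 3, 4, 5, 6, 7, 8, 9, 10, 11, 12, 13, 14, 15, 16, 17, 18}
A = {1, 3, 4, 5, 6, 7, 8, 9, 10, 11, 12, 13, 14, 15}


Aᶜ = U \ A = elements in U but not in A
U = {1, 2, 3, 4, 5, 6, 7, 8, 9, 10, 11, 12, 13, 14, 15, 16, 17, 18}
A = {1, 3, 4, 5, 6, 7, 8, 9, 10, 11, 12, 13, 14, 15}
Aᶜ = {2, 16, 17, 18}

Aᶜ = {2, 16, 17, 18}


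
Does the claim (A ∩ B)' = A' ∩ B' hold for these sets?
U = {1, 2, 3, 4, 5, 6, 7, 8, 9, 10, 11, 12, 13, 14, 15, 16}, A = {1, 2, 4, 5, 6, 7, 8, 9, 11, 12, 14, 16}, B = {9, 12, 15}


LHS: A ∩ B = {9, 12}
(A ∩ B)' = U \ (A ∩ B) = {1, 2, 3, 4, 5, 6, 7, 8, 10, 11, 13, 14, 15, 16}
A' = {3, 10, 13, 15}, B' = {1, 2, 3, 4, 5, 6, 7, 8, 10, 11, 13, 14, 16}
Claimed RHS: A' ∩ B' = {3, 10, 13}
Identity is INVALID: LHS = {1, 2, 3, 4, 5, 6, 7, 8, 10, 11, 13, 14, 15, 16} but the RHS claimed here equals {3, 10, 13}. The correct form is (A ∩ B)' = A' ∪ B'.

Identity is invalid: (A ∩ B)' = {1, 2, 3, 4, 5, 6, 7, 8, 10, 11, 13, 14, 15, 16} but A' ∩ B' = {3, 10, 13}. The correct De Morgan law is (A ∩ B)' = A' ∪ B'.


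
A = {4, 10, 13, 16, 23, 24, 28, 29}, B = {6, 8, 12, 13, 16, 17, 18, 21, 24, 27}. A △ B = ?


A △ B = (A \ B) ∪ (B \ A) = elements in exactly one of A or B
A \ B = {4, 10, 23, 28, 29}
B \ A = {6, 8, 12, 17, 18, 21, 27}
A △ B = {4, 6, 8, 10, 12, 17, 18, 21, 23, 27, 28, 29}

A △ B = {4, 6, 8, 10, 12, 17, 18, 21, 23, 27, 28, 29}


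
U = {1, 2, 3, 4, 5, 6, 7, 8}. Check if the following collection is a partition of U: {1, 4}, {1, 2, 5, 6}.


A partition requires: (1) non-empty parts, (2) pairwise disjoint, (3) union = U
Parts: {1, 4}, {1, 2, 5, 6}
Union of parts: {1, 2, 4, 5, 6}
U = {1, 2, 3, 4, 5, 6, 7, 8}
All non-empty? True
Pairwise disjoint? False
Covers U? False

No, not a valid partition


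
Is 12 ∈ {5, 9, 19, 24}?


A = {5, 9, 19, 24}
Checking if 12 is in A
12 is not in A → False

12 ∉ A


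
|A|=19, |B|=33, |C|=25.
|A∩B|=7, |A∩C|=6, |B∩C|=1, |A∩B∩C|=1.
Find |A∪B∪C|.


|A∪B∪C| = |A|+|B|+|C| - |A∩B|-|A∩C|-|B∩C| + |A∩B∩C|
= 19+33+25 - 7-6-1 + 1
= 77 - 14 + 1
= 64

|A ∪ B ∪ C| = 64


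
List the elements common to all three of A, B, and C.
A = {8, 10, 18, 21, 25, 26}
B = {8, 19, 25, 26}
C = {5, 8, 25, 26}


A ∩ B = {8, 25, 26}
(A ∩ B) ∩ C = {8, 25, 26}

A ∩ B ∩ C = {8, 25, 26}


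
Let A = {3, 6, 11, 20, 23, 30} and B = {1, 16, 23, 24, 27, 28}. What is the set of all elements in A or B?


A ∪ B = all elements in A or B (or both)
A = {3, 6, 11, 20, 23, 30}
B = {1, 16, 23, 24, 27, 28}
A ∪ B = {1, 3, 6, 11, 16, 20, 23, 24, 27, 28, 30}

A ∪ B = {1, 3, 6, 11, 16, 20, 23, 24, 27, 28, 30}


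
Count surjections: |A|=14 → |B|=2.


n = |A| = 14, k = |B| = 2. Surjections via inclusion-exclusion:
S(n,k) = Σ(-1)^i × C(k,i) × (k-i)^n, i=0 to k
i=0: (-1)^0×C(2,0)×2^14 = 16384
i=1: (-1)^1×C(2,1)×1^14 = -2
i=2: (-1)^2×C(2,2)×0^14 = 0
Total = 16382

Number of surjections = 16382


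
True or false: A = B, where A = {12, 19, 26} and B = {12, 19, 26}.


Two sets are equal iff they have exactly the same elements.
A = {12, 19, 26}
B = {12, 19, 26}
Same elements → A = B

Yes, A = B


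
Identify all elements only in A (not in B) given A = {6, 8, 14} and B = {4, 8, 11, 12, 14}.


A = {6, 8, 14}
B = {4, 8, 11, 12, 14}
Region: only in A (not in B)
Elements: {6}

Elements only in A (not in B): {6}


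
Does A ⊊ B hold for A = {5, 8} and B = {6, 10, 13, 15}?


A ⊂ B requires: A ⊆ B AND A ≠ B.
A ⊆ B? No
A ⊄ B, so A is not a proper subset.

No, A is not a proper subset of B


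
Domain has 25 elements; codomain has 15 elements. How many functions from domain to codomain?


Each of |A| = 25 inputs maps to any of |B| = 15 outputs.
# functions = |B|^|A| = 15^25
= 252511682940423488616943359375

Number of functions = 252511682940423488616943359375


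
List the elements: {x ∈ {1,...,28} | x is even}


Checking each candidate:
Condition: even numbers in {1,...,28}
Result = {2, 4, 6, 8, 10, 12, 14, 16, 18, 20, 22, 24, 26, 28}

{2, 4, 6, 8, 10, 12, 14, 16, 18, 20, 22, 24, 26, 28}


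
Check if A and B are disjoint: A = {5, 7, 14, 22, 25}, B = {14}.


Disjoint means A ∩ B = ∅.
A ∩ B = {14}
A ∩ B ≠ ∅, so A and B are NOT disjoint.

No, A and B are not disjoint (A ∩ B = {14})


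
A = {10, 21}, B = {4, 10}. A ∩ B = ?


A ∩ B = elements in both A and B
A = {10, 21}
B = {4, 10}
A ∩ B = {10}

A ∩ B = {10}


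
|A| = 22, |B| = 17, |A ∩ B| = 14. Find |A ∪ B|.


|A ∪ B| = |A| + |B| - |A ∩ B|
= 22 + 17 - 14
= 25

|A ∪ B| = 25


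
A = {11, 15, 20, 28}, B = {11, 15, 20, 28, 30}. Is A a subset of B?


A ⊆ B means every element of A is in B.
All elements of A are in B.
So A ⊆ B.

Yes, A ⊆ B


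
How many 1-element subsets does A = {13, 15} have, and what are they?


|A| = 2, so A has C(2,1) = 2 subsets of size 1.
Enumerate by choosing 1 elements from A at a time:
{13}, {15}

1-element subsets (2 total): {13}, {15}


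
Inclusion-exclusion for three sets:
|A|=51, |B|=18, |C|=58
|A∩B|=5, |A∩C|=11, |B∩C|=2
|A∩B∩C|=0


|A∪B∪C| = |A|+|B|+|C| - |A∩B|-|A∩C|-|B∩C| + |A∩B∩C|
= 51+18+58 - 5-11-2 + 0
= 127 - 18 + 0
= 109

|A ∪ B ∪ C| = 109


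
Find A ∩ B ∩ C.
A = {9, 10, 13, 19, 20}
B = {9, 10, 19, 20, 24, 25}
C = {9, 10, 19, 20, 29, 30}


A ∩ B = {9, 10, 19, 20}
(A ∩ B) ∩ C = {9, 10, 19, 20}

A ∩ B ∩ C = {9, 10, 19, 20}


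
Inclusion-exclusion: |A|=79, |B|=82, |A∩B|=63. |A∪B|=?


|A ∪ B| = |A| + |B| - |A ∩ B|
= 79 + 82 - 63
= 98

|A ∪ B| = 98


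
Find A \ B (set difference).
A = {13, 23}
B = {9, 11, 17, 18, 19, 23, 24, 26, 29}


A \ B = elements in A but not in B
A = {13, 23}
B = {9, 11, 17, 18, 19, 23, 24, 26, 29}
Remove from A any elements in B
A \ B = {13}

A \ B = {13}


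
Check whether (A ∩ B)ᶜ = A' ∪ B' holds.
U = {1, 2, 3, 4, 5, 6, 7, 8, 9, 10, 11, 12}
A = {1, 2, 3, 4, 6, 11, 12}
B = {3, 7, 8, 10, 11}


LHS: A ∩ B = {3, 11}
(A ∩ B)' = U \ (A ∩ B) = {1, 2, 4, 5, 6, 7, 8, 9, 10, 12}
A' = {5, 7, 8, 9, 10}, B' = {1, 2, 4, 5, 6, 9, 12}
Claimed RHS: A' ∪ B' = {1, 2, 4, 5, 6, 7, 8, 9, 10, 12}
Identity is VALID: LHS = RHS = {1, 2, 4, 5, 6, 7, 8, 9, 10, 12} ✓

Identity is valid. (A ∩ B)' = A' ∪ B' = {1, 2, 4, 5, 6, 7, 8, 9, 10, 12}


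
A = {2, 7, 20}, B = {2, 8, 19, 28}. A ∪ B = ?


A ∪ B = all elements in A or B (or both)
A = {2, 7, 20}
B = {2, 8, 19, 28}
A ∪ B = {2, 7, 8, 19, 20, 28}

A ∪ B = {2, 7, 8, 19, 20, 28}


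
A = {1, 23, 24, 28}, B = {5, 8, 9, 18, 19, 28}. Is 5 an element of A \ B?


A = {1, 23, 24, 28}, B = {5, 8, 9, 18, 19, 28}
A \ B = elements in A but not in B
A \ B = {1, 23, 24}
Checking if 5 ∈ A \ B
5 is not in A \ B → False

5 ∉ A \ B


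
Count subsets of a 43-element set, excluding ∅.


Total subsets = 2^n = 2^43 = 8796093022208
Non-empty subsets exclude the empty set: 2^n - 1
= 8796093022208 - 1
= 8796093022207

Number of non-empty subsets = 8796093022207


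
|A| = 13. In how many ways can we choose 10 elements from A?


C(n,k) = n! / (k!(n-k)!)
C(13,10) = 13! / (10!3!)
= 286

C(13,10) = 286


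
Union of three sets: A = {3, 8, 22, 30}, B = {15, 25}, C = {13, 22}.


A ∪ B = {3, 8, 15, 22, 25, 30}
(A ∪ B) ∪ C = {3, 8, 13, 15, 22, 25, 30}

A ∪ B ∪ C = {3, 8, 13, 15, 22, 25, 30}


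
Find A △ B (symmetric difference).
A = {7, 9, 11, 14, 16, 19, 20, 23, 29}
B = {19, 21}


A △ B = (A \ B) ∪ (B \ A) = elements in exactly one of A or B
A \ B = {7, 9, 11, 14, 16, 20, 23, 29}
B \ A = {21}
A △ B = {7, 9, 11, 14, 16, 20, 21, 23, 29}

A △ B = {7, 9, 11, 14, 16, 20, 21, 23, 29}


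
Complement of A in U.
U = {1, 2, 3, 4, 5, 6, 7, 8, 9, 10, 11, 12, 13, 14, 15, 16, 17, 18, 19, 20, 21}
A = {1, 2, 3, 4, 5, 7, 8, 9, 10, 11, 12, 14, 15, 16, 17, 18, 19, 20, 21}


Aᶜ = U \ A = elements in U but not in A
U = {1, 2, 3, 4, 5, 6, 7, 8, 9, 10, 11, 12, 13, 14, 15, 16, 17, 18, 19, 20, 21}
A = {1, 2, 3, 4, 5, 7, 8, 9, 10, 11, 12, 14, 15, 16, 17, 18, 19, 20, 21}
Aᶜ = {6, 13}

Aᶜ = {6, 13}


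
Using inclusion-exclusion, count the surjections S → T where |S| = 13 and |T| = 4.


n = |S| = 13, k = |T| = 4. Surjections via inclusion-exclusion:
S(n,k) = Σ(-1)^i × C(k,i) × (k-i)^n, i=0 to k
i=0: (-1)^0×C(4,0)×4^13 = 67108864
i=1: (-1)^1×C(4,1)×3^13 = -6377292
i=2: (-1)^2×C(4,2)×2^13 = 49152
i=3: (-1)^3×C(4,3)×1^13 = -4
i=4: (-1)^4×C(4,4)×0^13 = 0
Total = 60780720

Number of surjections = 60780720


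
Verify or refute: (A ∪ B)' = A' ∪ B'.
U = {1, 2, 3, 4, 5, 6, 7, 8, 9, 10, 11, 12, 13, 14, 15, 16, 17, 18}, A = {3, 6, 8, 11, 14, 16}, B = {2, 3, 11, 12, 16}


LHS: A ∪ B = {2, 3, 6, 8, 11, 12, 14, 16}
(A ∪ B)' = U \ (A ∪ B) = {1, 4, 5, 7, 9, 10, 13, 15, 17, 18}
A' = {1, 2, 4, 5, 7, 9, 10, 12, 13, 15, 17, 18}, B' = {1, 4, 5, 6, 7, 8, 9, 10, 13, 14, 15, 17, 18}
Claimed RHS: A' ∪ B' = {1, 2, 4, 5, 6, 7, 8, 9, 10, 12, 13, 14, 15, 17, 18}
Identity is INVALID: LHS = {1, 4, 5, 7, 9, 10, 13, 15, 17, 18} but the RHS claimed here equals {1, 2, 4, 5, 6, 7, 8, 9, 10, 12, 13, 14, 15, 17, 18}. The correct form is (A ∪ B)' = A' ∩ B'.

Identity is invalid: (A ∪ B)' = {1, 4, 5, 7, 9, 10, 13, 15, 17, 18} but A' ∪ B' = {1, 2, 4, 5, 6, 7, 8, 9, 10, 12, 13, 14, 15, 17, 18}. The correct De Morgan law is (A ∪ B)' = A' ∩ B'.


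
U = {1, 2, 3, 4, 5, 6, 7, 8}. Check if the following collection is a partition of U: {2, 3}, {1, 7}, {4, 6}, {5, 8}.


A partition requires: (1) non-empty parts, (2) pairwise disjoint, (3) union = U
Parts: {2, 3}, {1, 7}, {4, 6}, {5, 8}
Union of parts: {1, 2, 3, 4, 5, 6, 7, 8}
U = {1, 2, 3, 4, 5, 6, 7, 8}
All non-empty? True
Pairwise disjoint? True
Covers U? True

Yes, valid partition


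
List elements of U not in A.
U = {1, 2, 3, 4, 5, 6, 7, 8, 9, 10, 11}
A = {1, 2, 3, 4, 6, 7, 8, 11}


Aᶜ = U \ A = elements in U but not in A
U = {1, 2, 3, 4, 5, 6, 7, 8, 9, 10, 11}
A = {1, 2, 3, 4, 6, 7, 8, 11}
Aᶜ = {5, 9, 10}

Aᶜ = {5, 9, 10}


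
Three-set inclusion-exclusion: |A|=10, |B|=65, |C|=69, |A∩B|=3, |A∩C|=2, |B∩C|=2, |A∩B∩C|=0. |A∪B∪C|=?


|A∪B∪C| = |A|+|B|+|C| - |A∩B|-|A∩C|-|B∩C| + |A∩B∩C|
= 10+65+69 - 3-2-2 + 0
= 144 - 7 + 0
= 137

|A ∪ B ∪ C| = 137


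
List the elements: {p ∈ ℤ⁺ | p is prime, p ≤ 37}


Checking each candidate:
Condition: primes ≤ 37
Result = {2, 3, 5, 7, 11, 13, 17, 19, 23, 29, 31, 37}

{2, 3, 5, 7, 11, 13, 17, 19, 23, 29, 31, 37}


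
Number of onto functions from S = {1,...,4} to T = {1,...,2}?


n = |S| = 4, k = |T| = 2. Surjections via inclusion-exclusion:
S(n,k) = Σ(-1)^i × C(k,i) × (k-i)^n, i=0 to k
i=0: (-1)^0×C(2,0)×2^4 = 16
i=1: (-1)^1×C(2,1)×1^4 = -2
i=2: (-1)^2×C(2,2)×0^4 = 0
Total = 14

Number of surjections = 14


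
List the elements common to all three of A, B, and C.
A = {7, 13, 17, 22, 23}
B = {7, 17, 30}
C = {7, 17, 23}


A ∩ B = {7, 17}
(A ∩ B) ∩ C = {7, 17}

A ∩ B ∩ C = {7, 17}


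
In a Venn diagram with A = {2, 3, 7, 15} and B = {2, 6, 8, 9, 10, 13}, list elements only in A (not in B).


A = {2, 3, 7, 15}
B = {2, 6, 8, 9, 10, 13}
Region: only in A (not in B)
Elements: {3, 7, 15}

Elements only in A (not in B): {3, 7, 15}


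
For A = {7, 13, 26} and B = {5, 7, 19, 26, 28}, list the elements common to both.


A ∩ B = elements in both A and B
A = {7, 13, 26}
B = {5, 7, 19, 26, 28}
A ∩ B = {7, 26}

A ∩ B = {7, 26}


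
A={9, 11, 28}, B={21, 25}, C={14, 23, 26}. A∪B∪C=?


A ∪ B = {9, 11, 21, 25, 28}
(A ∪ B) ∪ C = {9, 11, 14, 21, 23, 25, 26, 28}

A ∪ B ∪ C = {9, 11, 14, 21, 23, 25, 26, 28}


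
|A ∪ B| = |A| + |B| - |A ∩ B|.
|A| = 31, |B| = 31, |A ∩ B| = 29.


|A ∪ B| = |A| + |B| - |A ∩ B|
= 31 + 31 - 29
= 33

|A ∪ B| = 33


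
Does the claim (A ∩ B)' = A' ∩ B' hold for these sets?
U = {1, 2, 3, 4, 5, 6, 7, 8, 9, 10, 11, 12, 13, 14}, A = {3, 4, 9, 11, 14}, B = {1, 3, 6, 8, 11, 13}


LHS: A ∩ B = {3, 11}
(A ∩ B)' = U \ (A ∩ B) = {1, 2, 4, 5, 6, 7, 8, 9, 10, 12, 13, 14}
A' = {1, 2, 5, 6, 7, 8, 10, 12, 13}, B' = {2, 4, 5, 7, 9, 10, 12, 14}
Claimed RHS: A' ∩ B' = {2, 5, 7, 10, 12}
Identity is INVALID: LHS = {1, 2, 4, 5, 6, 7, 8, 9, 10, 12, 13, 14} but the RHS claimed here equals {2, 5, 7, 10, 12}. The correct form is (A ∩ B)' = A' ∪ B'.

Identity is invalid: (A ∩ B)' = {1, 2, 4, 5, 6, 7, 8, 9, 10, 12, 13, 14} but A' ∩ B' = {2, 5, 7, 10, 12}. The correct De Morgan law is (A ∩ B)' = A' ∪ B'.


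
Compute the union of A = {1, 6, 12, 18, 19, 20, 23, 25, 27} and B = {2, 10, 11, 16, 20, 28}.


A ∪ B = all elements in A or B (or both)
A = {1, 6, 12, 18, 19, 20, 23, 25, 27}
B = {2, 10, 11, 16, 20, 28}
A ∪ B = {1, 2, 6, 10, 11, 12, 16, 18, 19, 20, 23, 25, 27, 28}

A ∪ B = {1, 2, 6, 10, 11, 12, 16, 18, 19, 20, 23, 25, 27, 28}


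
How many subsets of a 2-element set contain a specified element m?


Subsets of A containing m correspond to subsets of A \ {m}, which has 1 elements.
Count = 2^(n-1) = 2^1
= 2

Number of subsets containing m = 2


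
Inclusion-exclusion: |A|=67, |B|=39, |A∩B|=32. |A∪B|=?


|A ∪ B| = |A| + |B| - |A ∩ B|
= 67 + 39 - 32
= 74

|A ∪ B| = 74


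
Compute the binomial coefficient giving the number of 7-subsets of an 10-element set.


C(n,k) = n! / (k!(n-k)!)
C(10,7) = 10! / (7!3!)
= 120

C(10,7) = 120


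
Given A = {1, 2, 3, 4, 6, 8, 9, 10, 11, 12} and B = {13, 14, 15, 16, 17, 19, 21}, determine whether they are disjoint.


Disjoint means A ∩ B = ∅.
A ∩ B = ∅
A ∩ B = ∅, so A and B are disjoint.

Yes, A and B are disjoint


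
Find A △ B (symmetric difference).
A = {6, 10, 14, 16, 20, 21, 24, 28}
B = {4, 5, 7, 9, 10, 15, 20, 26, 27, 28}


A △ B = (A \ B) ∪ (B \ A) = elements in exactly one of A or B
A \ B = {6, 14, 16, 21, 24}
B \ A = {4, 5, 7, 9, 15, 26, 27}
A △ B = {4, 5, 6, 7, 9, 14, 15, 16, 21, 24, 26, 27}

A △ B = {4, 5, 6, 7, 9, 14, 15, 16, 21, 24, 26, 27}


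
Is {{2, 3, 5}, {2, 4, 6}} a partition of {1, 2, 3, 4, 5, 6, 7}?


A partition requires: (1) non-empty parts, (2) pairwise disjoint, (3) union = U
Parts: {2, 3, 5}, {2, 4, 6}
Union of parts: {2, 3, 4, 5, 6}
U = {1, 2, 3, 4, 5, 6, 7}
All non-empty? True
Pairwise disjoint? False
Covers U? False

No, not a valid partition


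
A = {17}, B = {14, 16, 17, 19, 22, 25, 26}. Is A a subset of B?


A ⊆ B means every element of A is in B.
All elements of A are in B.
So A ⊆ B.

Yes, A ⊆ B


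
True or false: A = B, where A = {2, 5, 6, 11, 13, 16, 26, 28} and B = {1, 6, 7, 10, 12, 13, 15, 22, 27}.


Two sets are equal iff they have exactly the same elements.
A = {2, 5, 6, 11, 13, 16, 26, 28}
B = {1, 6, 7, 10, 12, 13, 15, 22, 27}
Differences: {1, 2, 5, 7, 10, 11, 12, 15, 16, 22, 26, 27, 28}
A ≠ B

No, A ≠ B


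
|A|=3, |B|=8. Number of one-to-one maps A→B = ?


An injection sends each of |A| = 3 inputs to a distinct output in B.
# injections = |B|·(|B|-1)·…·(|B|-|A|+1) = 8! / (8 - 3)!
= 8 × 7 × 6
= 336

Number of injections = 336


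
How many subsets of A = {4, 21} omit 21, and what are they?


A subset of A that omits 21 is a subset of A \ {21}, so there are 2^(n-1) = 2^1 = 2 of them.
Subsets excluding 21: ∅, {4}

Subsets excluding 21 (2 total): ∅, {4}


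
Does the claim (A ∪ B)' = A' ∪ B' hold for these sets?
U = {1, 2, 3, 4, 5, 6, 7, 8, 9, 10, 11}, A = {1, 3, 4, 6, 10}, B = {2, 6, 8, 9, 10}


LHS: A ∪ B = {1, 2, 3, 4, 6, 8, 9, 10}
(A ∪ B)' = U \ (A ∪ B) = {5, 7, 11}
A' = {2, 5, 7, 8, 9, 11}, B' = {1, 3, 4, 5, 7, 11}
Claimed RHS: A' ∪ B' = {1, 2, 3, 4, 5, 7, 8, 9, 11}
Identity is INVALID: LHS = {5, 7, 11} but the RHS claimed here equals {1, 2, 3, 4, 5, 7, 8, 9, 11}. The correct form is (A ∪ B)' = A' ∩ B'.

Identity is invalid: (A ∪ B)' = {5, 7, 11} but A' ∪ B' = {1, 2, 3, 4, 5, 7, 8, 9, 11}. The correct De Morgan law is (A ∪ B)' = A' ∩ B'.


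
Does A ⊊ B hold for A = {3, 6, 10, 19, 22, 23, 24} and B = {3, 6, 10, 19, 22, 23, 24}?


A ⊂ B requires: A ⊆ B AND A ≠ B.
A ⊆ B? Yes
A = B? Yes
A = B, so A is not a PROPER subset.

No, A is not a proper subset of B


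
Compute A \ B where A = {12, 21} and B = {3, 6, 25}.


A \ B = elements in A but not in B
A = {12, 21}
B = {3, 6, 25}
Remove from A any elements in B
A \ B = {12, 21}

A \ B = {12, 21}


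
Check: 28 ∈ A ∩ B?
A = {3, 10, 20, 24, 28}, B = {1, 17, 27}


A = {3, 10, 20, 24, 28}, B = {1, 17, 27}
A ∩ B = elements in both A and B
A ∩ B = ∅
Checking if 28 ∈ A ∩ B
28 is not in A ∩ B → False

28 ∉ A ∩ B


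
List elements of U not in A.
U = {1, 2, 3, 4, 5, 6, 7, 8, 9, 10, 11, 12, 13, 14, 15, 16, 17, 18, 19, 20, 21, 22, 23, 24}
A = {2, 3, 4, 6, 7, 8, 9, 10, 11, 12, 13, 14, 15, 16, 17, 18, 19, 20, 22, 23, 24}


Aᶜ = U \ A = elements in U but not in A
U = {1, 2, 3, 4, 5, 6, 7, 8, 9, 10, 11, 12, 13, 14, 15, 16, 17, 18, 19, 20, 21, 22, 23, 24}
A = {2, 3, 4, 6, 7, 8, 9, 10, 11, 12, 13, 14, 15, 16, 17, 18, 19, 20, 22, 23, 24}
Aᶜ = {1, 5, 21}

Aᶜ = {1, 5, 21}


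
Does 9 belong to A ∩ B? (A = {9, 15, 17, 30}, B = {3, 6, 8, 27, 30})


A = {9, 15, 17, 30}, B = {3, 6, 8, 27, 30}
A ∩ B = elements in both A and B
A ∩ B = {30}
Checking if 9 ∈ A ∩ B
9 is not in A ∩ B → False

9 ∉ A ∩ B


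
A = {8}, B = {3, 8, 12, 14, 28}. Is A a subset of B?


A ⊆ B means every element of A is in B.
All elements of A are in B.
So A ⊆ B.

Yes, A ⊆ B


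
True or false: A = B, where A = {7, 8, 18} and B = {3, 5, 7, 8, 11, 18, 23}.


Two sets are equal iff they have exactly the same elements.
A = {7, 8, 18}
B = {3, 5, 7, 8, 11, 18, 23}
Differences: {3, 5, 11, 23}
A ≠ B

No, A ≠ B


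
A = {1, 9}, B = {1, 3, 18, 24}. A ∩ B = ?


A ∩ B = elements in both A and B
A = {1, 9}
B = {1, 3, 18, 24}
A ∩ B = {1}

A ∩ B = {1}


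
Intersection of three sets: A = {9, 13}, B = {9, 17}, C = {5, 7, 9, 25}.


A ∩ B = {9}
(A ∩ B) ∩ C = {9}

A ∩ B ∩ C = {9}


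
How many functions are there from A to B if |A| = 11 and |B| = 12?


Each of |A| = 11 inputs maps to any of |B| = 12 outputs.
# functions = |B|^|A| = 12^11
= 743008370688

Number of functions = 743008370688


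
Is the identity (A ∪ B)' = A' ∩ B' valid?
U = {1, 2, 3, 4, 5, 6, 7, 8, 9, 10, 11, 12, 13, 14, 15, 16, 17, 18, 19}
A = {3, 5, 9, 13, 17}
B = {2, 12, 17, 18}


LHS: A ∪ B = {2, 3, 5, 9, 12, 13, 17, 18}
(A ∪ B)' = U \ (A ∪ B) = {1, 4, 6, 7, 8, 10, 11, 14, 15, 16, 19}
A' = {1, 2, 4, 6, 7, 8, 10, 11, 12, 14, 15, 16, 18, 19}, B' = {1, 3, 4, 5, 6, 7, 8, 9, 10, 11, 13, 14, 15, 16, 19}
Claimed RHS: A' ∩ B' = {1, 4, 6, 7, 8, 10, 11, 14, 15, 16, 19}
Identity is VALID: LHS = RHS = {1, 4, 6, 7, 8, 10, 11, 14, 15, 16, 19} ✓

Identity is valid. (A ∪ B)' = A' ∩ B' = {1, 4, 6, 7, 8, 10, 11, 14, 15, 16, 19}


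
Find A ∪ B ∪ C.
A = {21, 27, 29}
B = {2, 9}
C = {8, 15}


A ∪ B = {2, 9, 21, 27, 29}
(A ∪ B) ∪ C = {2, 8, 9, 15, 21, 27, 29}

A ∪ B ∪ C = {2, 8, 9, 15, 21, 27, 29}


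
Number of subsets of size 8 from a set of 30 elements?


C(n,k) = n! / (k!(n-k)!)
C(30,8) = 30! / (8!22!)
= 5852925

C(30,8) = 5852925


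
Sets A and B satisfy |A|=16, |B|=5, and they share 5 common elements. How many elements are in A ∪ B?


|A ∪ B| = |A| + |B| - |A ∩ B|
= 16 + 5 - 5
= 16

|A ∪ B| = 16


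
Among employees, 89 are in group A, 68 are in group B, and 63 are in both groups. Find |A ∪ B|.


|A ∪ B| = |A| + |B| - |A ∩ B|
= 89 + 68 - 63
= 94

|A ∪ B| = 94


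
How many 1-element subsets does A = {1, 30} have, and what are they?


|A| = 2, so A has C(2,1) = 2 subsets of size 1.
Enumerate by choosing 1 elements from A at a time:
{1}, {30}

1-element subsets (2 total): {1}, {30}


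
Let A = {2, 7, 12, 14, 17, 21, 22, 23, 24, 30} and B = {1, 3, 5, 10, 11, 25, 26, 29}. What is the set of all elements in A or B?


A ∪ B = all elements in A or B (or both)
A = {2, 7, 12, 14, 17, 21, 22, 23, 24, 30}
B = {1, 3, 5, 10, 11, 25, 26, 29}
A ∪ B = {1, 2, 3, 5, 7, 10, 11, 12, 14, 17, 21, 22, 23, 24, 25, 26, 29, 30}

A ∪ B = {1, 2, 3, 5, 7, 10, 11, 12, 14, 17, 21, 22, 23, 24, 25, 26, 29, 30}


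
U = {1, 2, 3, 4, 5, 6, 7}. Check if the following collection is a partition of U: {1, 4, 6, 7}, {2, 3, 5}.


A partition requires: (1) non-empty parts, (2) pairwise disjoint, (3) union = U
Parts: {1, 4, 6, 7}, {2, 3, 5}
Union of parts: {1, 2, 3, 4, 5, 6, 7}
U = {1, 2, 3, 4, 5, 6, 7}
All non-empty? True
Pairwise disjoint? True
Covers U? True

Yes, valid partition


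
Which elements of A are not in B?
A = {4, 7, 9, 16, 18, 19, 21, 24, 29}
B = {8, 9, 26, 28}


A \ B = elements in A but not in B
A = {4, 7, 9, 16, 18, 19, 21, 24, 29}
B = {8, 9, 26, 28}
Remove from A any elements in B
A \ B = {4, 7, 16, 18, 19, 21, 24, 29}

A \ B = {4, 7, 16, 18, 19, 21, 24, 29}


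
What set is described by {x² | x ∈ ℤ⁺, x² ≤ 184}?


Checking each candidate:
Condition: positive perfect squares ≤ 184
Result = {1, 4, 9, 16, 25, 36, 49, 64, 81, 100, 121, 144, 169}

{1, 4, 9, 16, 25, 36, 49, 64, 81, 100, 121, 144, 169}


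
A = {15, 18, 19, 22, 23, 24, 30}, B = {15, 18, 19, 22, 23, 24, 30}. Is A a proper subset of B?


A ⊂ B requires: A ⊆ B AND A ≠ B.
A ⊆ B? Yes
A = B? Yes
A = B, so A is not a PROPER subset.

No, A is not a proper subset of B


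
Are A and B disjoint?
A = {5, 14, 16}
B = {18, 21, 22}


Disjoint means A ∩ B = ∅.
A ∩ B = ∅
A ∩ B = ∅, so A and B are disjoint.

Yes, A and B are disjoint


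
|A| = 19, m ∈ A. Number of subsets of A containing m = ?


Subsets of A containing m correspond to subsets of A \ {m}, which has 18 elements.
Count = 2^(n-1) = 2^18
= 262144

Number of subsets containing m = 262144


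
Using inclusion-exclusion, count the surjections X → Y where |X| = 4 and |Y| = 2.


n = |X| = 4, k = |Y| = 2. Surjections via inclusion-exclusion:
S(n,k) = Σ(-1)^i × C(k,i) × (k-i)^n, i=0 to k
i=0: (-1)^0×C(2,0)×2^4 = 16
i=1: (-1)^1×C(2,1)×1^4 = -2
i=2: (-1)^2×C(2,2)×0^4 = 0
Total = 14

Number of surjections = 14


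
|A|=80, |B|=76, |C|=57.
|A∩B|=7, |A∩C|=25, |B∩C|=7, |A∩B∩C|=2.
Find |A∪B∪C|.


|A∪B∪C| = |A|+|B|+|C| - |A∩B|-|A∩C|-|B∩C| + |A∩B∩C|
= 80+76+57 - 7-25-7 + 2
= 213 - 39 + 2
= 176

|A ∪ B ∪ C| = 176


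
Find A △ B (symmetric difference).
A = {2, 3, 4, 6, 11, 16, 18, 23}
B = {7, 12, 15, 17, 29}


A △ B = (A \ B) ∪ (B \ A) = elements in exactly one of A or B
A \ B = {2, 3, 4, 6, 11, 16, 18, 23}
B \ A = {7, 12, 15, 17, 29}
A △ B = {2, 3, 4, 6, 7, 11, 12, 15, 16, 17, 18, 23, 29}

A △ B = {2, 3, 4, 6, 7, 11, 12, 15, 16, 17, 18, 23, 29}


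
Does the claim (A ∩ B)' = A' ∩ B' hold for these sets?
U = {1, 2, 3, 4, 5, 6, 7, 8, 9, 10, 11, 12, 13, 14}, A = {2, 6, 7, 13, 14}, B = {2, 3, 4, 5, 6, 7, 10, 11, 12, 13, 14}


LHS: A ∩ B = {2, 6, 7, 13, 14}
(A ∩ B)' = U \ (A ∩ B) = {1, 3, 4, 5, 8, 9, 10, 11, 12}
A' = {1, 3, 4, 5, 8, 9, 10, 11, 12}, B' = {1, 8, 9}
Claimed RHS: A' ∩ B' = {1, 8, 9}
Identity is INVALID: LHS = {1, 3, 4, 5, 8, 9, 10, 11, 12} but the RHS claimed here equals {1, 8, 9}. The correct form is (A ∩ B)' = A' ∪ B'.

Identity is invalid: (A ∩ B)' = {1, 3, 4, 5, 8, 9, 10, 11, 12} but A' ∩ B' = {1, 8, 9}. The correct De Morgan law is (A ∩ B)' = A' ∪ B'.


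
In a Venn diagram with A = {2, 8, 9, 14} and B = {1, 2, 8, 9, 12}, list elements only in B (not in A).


A = {2, 8, 9, 14}
B = {1, 2, 8, 9, 12}
Region: only in B (not in A)
Elements: {1, 12}

Elements only in B (not in A): {1, 12}


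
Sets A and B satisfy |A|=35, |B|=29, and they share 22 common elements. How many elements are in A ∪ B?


|A ∪ B| = |A| + |B| - |A ∩ B|
= 35 + 29 - 22
= 42

|A ∪ B| = 42


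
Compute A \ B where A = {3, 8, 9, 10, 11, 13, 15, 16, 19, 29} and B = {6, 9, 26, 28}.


A \ B = elements in A but not in B
A = {3, 8, 9, 10, 11, 13, 15, 16, 19, 29}
B = {6, 9, 26, 28}
Remove from A any elements in B
A \ B = {3, 8, 10, 11, 13, 15, 16, 19, 29}

A \ B = {3, 8, 10, 11, 13, 15, 16, 19, 29}


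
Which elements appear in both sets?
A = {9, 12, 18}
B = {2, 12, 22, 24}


A ∩ B = elements in both A and B
A = {9, 12, 18}
B = {2, 12, 22, 24}
A ∩ B = {12}

A ∩ B = {12}


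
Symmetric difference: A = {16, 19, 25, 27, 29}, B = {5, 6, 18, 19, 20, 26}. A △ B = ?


A △ B = (A \ B) ∪ (B \ A) = elements in exactly one of A or B
A \ B = {16, 25, 27, 29}
B \ A = {5, 6, 18, 20, 26}
A △ B = {5, 6, 16, 18, 20, 25, 26, 27, 29}

A △ B = {5, 6, 16, 18, 20, 25, 26, 27, 29}


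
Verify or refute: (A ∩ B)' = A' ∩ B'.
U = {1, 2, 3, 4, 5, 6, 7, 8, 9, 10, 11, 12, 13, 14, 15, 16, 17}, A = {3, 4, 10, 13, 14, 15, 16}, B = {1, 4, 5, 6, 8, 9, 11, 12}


LHS: A ∩ B = {4}
(A ∩ B)' = U \ (A ∩ B) = {1, 2, 3, 5, 6, 7, 8, 9, 10, 11, 12, 13, 14, 15, 16, 17}
A' = {1, 2, 5, 6, 7, 8, 9, 11, 12, 17}, B' = {2, 3, 7, 10, 13, 14, 15, 16, 17}
Claimed RHS: A' ∩ B' = {2, 7, 17}
Identity is INVALID: LHS = {1, 2, 3, 5, 6, 7, 8, 9, 10, 11, 12, 13, 14, 15, 16, 17} but the RHS claimed here equals {2, 7, 17}. The correct form is (A ∩ B)' = A' ∪ B'.

Identity is invalid: (A ∩ B)' = {1, 2, 3, 5, 6, 7, 8, 9, 10, 11, 12, 13, 14, 15, 16, 17} but A' ∩ B' = {2, 7, 17}. The correct De Morgan law is (A ∩ B)' = A' ∪ B'.


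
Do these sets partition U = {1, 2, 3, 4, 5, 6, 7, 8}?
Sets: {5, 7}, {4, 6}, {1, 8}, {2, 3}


A partition requires: (1) non-empty parts, (2) pairwise disjoint, (3) union = U
Parts: {5, 7}, {4, 6}, {1, 8}, {2, 3}
Union of parts: {1, 2, 3, 4, 5, 6, 7, 8}
U = {1, 2, 3, 4, 5, 6, 7, 8}
All non-empty? True
Pairwise disjoint? True
Covers U? True

Yes, valid partition


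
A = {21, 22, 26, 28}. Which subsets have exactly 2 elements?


|A| = 4, so A has C(4,2) = 6 subsets of size 2.
Enumerate by choosing 2 elements from A at a time:
{21, 22}, {21, 26}, {21, 28}, {22, 26}, {22, 28}, {26, 28}

2-element subsets (6 total): {21, 22}, {21, 26}, {21, 28}, {22, 26}, {22, 28}, {26, 28}


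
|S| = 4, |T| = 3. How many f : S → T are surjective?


n = |S| = 4, k = |T| = 3. Surjections via inclusion-exclusion:
S(n,k) = Σ(-1)^i × C(k,i) × (k-i)^n, i=0 to k
i=0: (-1)^0×C(3,0)×3^4 = 81
i=1: (-1)^1×C(3,1)×2^4 = -48
i=2: (-1)^2×C(3,2)×1^4 = 3
i=3: (-1)^3×C(3,3)×0^4 = 0
Total = 36

Number of surjections = 36


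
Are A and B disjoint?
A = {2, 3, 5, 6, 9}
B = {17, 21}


Disjoint means A ∩ B = ∅.
A ∩ B = ∅
A ∩ B = ∅, so A and B are disjoint.

Yes, A and B are disjoint


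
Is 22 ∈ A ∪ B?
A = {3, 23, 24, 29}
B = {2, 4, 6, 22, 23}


A = {3, 23, 24, 29}, B = {2, 4, 6, 22, 23}
A ∪ B = all elements in A or B
A ∪ B = {2, 3, 4, 6, 22, 23, 24, 29}
Checking if 22 ∈ A ∪ B
22 is in A ∪ B → True

22 ∈ A ∪ B


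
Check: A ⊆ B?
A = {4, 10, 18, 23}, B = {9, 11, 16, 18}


A ⊆ B means every element of A is in B.
Elements in A not in B: {4, 10, 23}
So A ⊄ B.

No, A ⊄ B


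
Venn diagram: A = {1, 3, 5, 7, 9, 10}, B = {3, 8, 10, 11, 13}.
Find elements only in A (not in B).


A = {1, 3, 5, 7, 9, 10}
B = {3, 8, 10, 11, 13}
Region: only in A (not in B)
Elements: {1, 5, 7, 9}

Elements only in A (not in B): {1, 5, 7, 9}


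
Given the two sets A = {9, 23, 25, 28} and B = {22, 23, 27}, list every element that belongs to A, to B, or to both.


A ∪ B = all elements in A or B (or both)
A = {9, 23, 25, 28}
B = {22, 23, 27}
A ∪ B = {9, 22, 23, 25, 27, 28}

A ∪ B = {9, 22, 23, 25, 27, 28}


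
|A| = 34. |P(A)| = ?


Number of subsets = 2^n
= 2^34
= 17179869184

|P(A)| = 17179869184


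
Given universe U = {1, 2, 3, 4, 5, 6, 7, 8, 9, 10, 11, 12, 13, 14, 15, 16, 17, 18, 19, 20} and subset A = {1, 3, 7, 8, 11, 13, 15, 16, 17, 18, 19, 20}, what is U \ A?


Aᶜ = U \ A = elements in U but not in A
U = {1, 2, 3, 4, 5, 6, 7, 8, 9, 10, 11, 12, 13, 14, 15, 16, 17, 18, 19, 20}
A = {1, 3, 7, 8, 11, 13, 15, 16, 17, 18, 19, 20}
Aᶜ = {2, 4, 5, 6, 9, 10, 12, 14}

Aᶜ = {2, 4, 5, 6, 9, 10, 12, 14}
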